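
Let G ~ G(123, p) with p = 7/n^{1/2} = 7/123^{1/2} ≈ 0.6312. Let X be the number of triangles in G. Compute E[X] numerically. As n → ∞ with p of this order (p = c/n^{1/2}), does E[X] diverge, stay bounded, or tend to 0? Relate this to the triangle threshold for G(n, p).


Number of potential triangles: C(123, 3) = 302621.
Each occurs with probability p³ ≈ (0.6312)³ ≈ 2.514412e-01.
By linearity: E[X] = C(123, 3)·p³ ≈ 302621 · 2.514412e-01 ≈ 76091.3895.
Since α = 1/2 < 1, p = c/n^{1/2} ≫ 1/n is above the triangle threshold p ~ 1/n. Asymptotically E[X] ~ (c³/6)·n^{3(1−α)} = (7³/6)·n^{1.5} → ∞; triangles are abundant w.h.p.

E[X] ≈ 76091.3895; in regime p = Θ(1/n^{1/2}) E[X] diverges (above the triangle threshold p ~ 1/n).


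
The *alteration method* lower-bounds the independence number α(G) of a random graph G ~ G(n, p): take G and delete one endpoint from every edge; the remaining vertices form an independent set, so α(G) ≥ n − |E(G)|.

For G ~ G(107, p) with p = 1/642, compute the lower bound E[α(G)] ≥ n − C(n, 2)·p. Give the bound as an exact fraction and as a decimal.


E[|E(G)|] = C(107, 2)·p = 5671 · (1/642) = 53/6.
E[α(G)] ≥ n − E[|E(G)|] = 107 − 53/6 = 589/6.
Numerically: ≈ 98.1667.
(This is only a lower bound; the true E[α(G)] may be larger.)

E[α(G)] ≥ 589/6 ≈ 98.1667.


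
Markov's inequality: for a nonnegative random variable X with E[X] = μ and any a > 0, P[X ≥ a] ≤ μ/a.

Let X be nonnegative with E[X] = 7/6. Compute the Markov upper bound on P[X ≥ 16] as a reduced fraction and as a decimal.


μ = E[X] = 7/6, a = 16.
Markov: P[X ≥ 16] ≤ μ/a = (7/6)/16 = 7/96.
Numerically: ≈ 0.0729.
(Since a = 16 > μ = 1.1667, the bound 7/96 is < 1 and informative.)

P[X ≥ 16] ≤ 7/96 ≈ 0.0729.


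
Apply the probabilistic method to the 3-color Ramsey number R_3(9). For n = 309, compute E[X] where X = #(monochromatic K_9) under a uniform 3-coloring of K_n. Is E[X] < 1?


E[X] = C(309, 9) · 3^{1 − 36} = 62920976643980686 · 3^{−35} = 62920976643980686/50031545098999707.
As a reduced fraction: E[X] = 62920976643980686/50031545098999707 ≈ 1.258.
Is E[X] < 1? NO.
Since E[X] ≥ 1, the first-moment bound is inconclusive at n = 309; it does NOT by itself certify R_3(9) > 309.

E[X] = 62920976643980686/50031545098999707 ≈ 1.258; E[X] ≥ 1; first-moment method inconclusive here.


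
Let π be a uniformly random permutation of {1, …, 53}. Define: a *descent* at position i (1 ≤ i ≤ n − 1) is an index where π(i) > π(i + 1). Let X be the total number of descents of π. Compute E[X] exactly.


Write X = Σ X_I over i = 1, …, 52, with X_I the indicator of one descent.
There are 52 indicators.
For each fixed i, the pair (π(i), π(i+1)) is a uniformly random ordered pair of distinct values from {1, …, 53}; by symmetry P[π(i) > π(i+1)] = 1/2.
By linearity: E[X] = 52 · (1/2) = (53 − 1) · (1/2) = 26 ≈ 26.0000.

E[X] = 26 = 26.0000.


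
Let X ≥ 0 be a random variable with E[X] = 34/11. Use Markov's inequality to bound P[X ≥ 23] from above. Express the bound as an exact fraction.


μ = E[X] = 34/11, a = 23.
Markov: P[X ≥ 23] ≤ μ/a = (34/11)/23 = 34/253.
Numerically: ≈ 0.134387.
(Since a = 23 > μ = 3.090909, the bound 34/253 is < 1 and informative.)

P[X ≥ 23] ≤ 34/253 ≈ 0.134387.


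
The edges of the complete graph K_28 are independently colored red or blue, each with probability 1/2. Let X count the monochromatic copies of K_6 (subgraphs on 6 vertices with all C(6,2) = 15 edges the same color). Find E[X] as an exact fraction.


Let X = Σ_S X_S over the C(28, 6) = 376740 subsets S of size 6, where X_S = 1 if the K_6 on S is monochromatic.
For a fixed S, the K_6 on S has C(6, 2) = 15 edges. P[all 15 edges red] = (1/2)^15, and likewise for blue, so P[monochromatic] = 2·(1/2)^15 = 2^{1 − 15} = 1/16384.
By linearity: E[X] = C(28, 6) · 2^{1 − 15} = 376740 · 1/16384 = 94185/4096.
Numerically: E[X] ≈ 22.994.

E[X] = C(28,6)·2^(1−C(6,2)) = 94185/4096 ≈ 22.994.


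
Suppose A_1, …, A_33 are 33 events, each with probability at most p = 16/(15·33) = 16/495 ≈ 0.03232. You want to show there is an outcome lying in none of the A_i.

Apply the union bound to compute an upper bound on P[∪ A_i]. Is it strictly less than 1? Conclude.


Union bound: P[∪_{i=1}^{33} A_i] ≤ Σ_i P[A_i] ≤ 33·p = 33·(16/495) = 16/15.
Numerically: 16/15 ≈ 1.06667.
Is 16/15 < 1? NO.
Since the bound 16/15 is ≥ 1, the union bound is uninformative here; it does NOT by itself certify existence.

33·p = 16/15 ≈ 1.06667; existence NOT certified by the union bound.


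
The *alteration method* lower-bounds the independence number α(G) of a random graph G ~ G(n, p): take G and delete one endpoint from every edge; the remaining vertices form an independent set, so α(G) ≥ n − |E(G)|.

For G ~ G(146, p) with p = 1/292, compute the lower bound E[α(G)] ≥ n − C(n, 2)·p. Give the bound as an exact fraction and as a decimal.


E[|E(G)|] = C(146, 2)·p = 10585 · (1/292) = 145/4.
E[α(G)] ≥ n − E[|E(G)|] = 146 − 145/4 = 439/4.
Numerically: ≈ 109.750000.
(This is only a lower bound; the true E[α(G)] may be larger.)

E[α(G)] ≥ 439/4 ≈ 109.750000.


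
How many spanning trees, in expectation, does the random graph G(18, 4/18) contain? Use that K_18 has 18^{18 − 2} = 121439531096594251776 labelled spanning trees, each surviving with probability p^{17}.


K_18 has 18^{18 − 2} = 121439531096594251776 labelled spanning trees.
For each such spanning tree H, let X_H = 1 if all 17 edges of H are present in G. Then P[X_H = 1] = p^{17} = (2/9)^{17} = 131072/16677181699666569.
By linearity: E[X] = Σ_H E[X_H] = 121439531096594251776 · p^{17} = 121439531096594251776 · 131072/16677181699666569 = 8589934592/9.
Numerically: E[X] ≈ 9.544e+08.

E[X] = 121439531096594251776 · (2/9)^{17} = 8589934592/9 ≈ 9.544e+08.


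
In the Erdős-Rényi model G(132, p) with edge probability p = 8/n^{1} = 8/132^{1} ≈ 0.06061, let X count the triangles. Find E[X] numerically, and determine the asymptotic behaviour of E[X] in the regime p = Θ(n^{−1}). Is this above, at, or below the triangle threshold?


Number of potential triangles: C(132, 3) = 374660.
Each occurs with probability p³ ≈ (0.06061)³ ≈ 2.226118e-04.
By linearity: E[X] = C(132, 3)·p³ ≈ 374660 · 2.226118e-04 ≈ 83.4037.
Here α = 1, so p = 8/n is exactly at the triangle threshold p ~ 1/n. Asymptotically E[X] → c³/6 = 8³/6 = 256/3 ≈ 85.3333, a bounded constant. In this regime the triangle count is asymptotically Poisson(c³/6).

E[X] ≈ 83.4037; in regime p = Θ(1/n^{1}) E[X] stays bounded (at the triangle threshold p ~ 1/n).


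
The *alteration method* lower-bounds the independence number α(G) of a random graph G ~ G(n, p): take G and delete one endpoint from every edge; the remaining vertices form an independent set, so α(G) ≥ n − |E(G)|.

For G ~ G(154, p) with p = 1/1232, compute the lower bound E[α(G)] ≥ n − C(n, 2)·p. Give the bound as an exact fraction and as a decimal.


E[|E(G)|] = C(154, 2)·p = 11781 · (1/1232) = 153/16.
E[α(G)] ≥ n − E[|E(G)|] = 154 − 153/16 = 2311/16.
Numerically: ≈ 144.43750.
(This is only a lower bound; the true E[α(G)] may be larger.)

E[α(G)] ≥ 2311/16 ≈ 144.43750.


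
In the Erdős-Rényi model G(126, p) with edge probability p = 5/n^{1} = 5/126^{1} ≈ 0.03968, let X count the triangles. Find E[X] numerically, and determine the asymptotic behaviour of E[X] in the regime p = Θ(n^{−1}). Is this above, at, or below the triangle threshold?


Number of potential triangles: C(126, 3) = 325500.
Each occurs with probability p³ ≈ (0.03968)³ ≈ 6.248825e-05.
By linearity: E[X] = C(126, 3)·p³ ≈ 325500 · 6.248825e-05 ≈ 20.3399.
Here α = 1, so p = 5/n is exactly at the triangle threshold p ~ 1/n. Asymptotically E[X] → c³/6 = 5³/6 = 125/6 ≈ 20.8333, a bounded constant. In this regime the triangle count is asymptotically Poisson(c³/6).

E[X] ≈ 20.3399; in regime p = Θ(1/n^{1}) E[X] stays bounded (at the triangle threshold p ~ 1/n).


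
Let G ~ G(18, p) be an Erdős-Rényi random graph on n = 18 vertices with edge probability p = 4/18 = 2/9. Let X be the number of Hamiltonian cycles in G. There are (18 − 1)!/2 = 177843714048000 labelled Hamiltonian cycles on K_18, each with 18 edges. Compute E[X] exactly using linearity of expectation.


K_18 has (18 − 1)!/2 = 177843714048000 labelled Hamiltonian cycles.
For each such Hamiltonian cycle H, let X_H = 1 if all 18 edges of H are present in G. Then P[X_H = 1] = p^{18} = (2/9)^{18} = 262144/150094635296999121.
By linearity: E[X] = Σ_H E[X_H] = 177843714048000 · p^{18} = 177843714048000 · 262144/150094635296999121 = 63951526166528000/205891132094649.
Numerically: E[X] ≈ 310.6.

E[X] = 177843714048000 · (2/9)^{18} = 63951526166528000/205891132094649 ≈ 310.6.


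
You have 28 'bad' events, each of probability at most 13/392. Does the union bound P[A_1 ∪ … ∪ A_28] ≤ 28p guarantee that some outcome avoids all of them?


Union bound: P[∪_{i=1}^{28} A_i] ≤ Σ_i P[A_i] ≤ 28·p = 28·(13/392) = 13/14.
Numerically: 13/14 ≈ 0.9286.
Is 13/14 < 1? YES.
Since P[∪ A_i] ≤ 13/14 < 1, the complement has P[∩ A_i^c] ≥ 1 − 13/14 = 1/14 > 0, so some outcome avoids every A_i.

28·p = 13/14 ≈ 0.9286; existence CERTIFIED by the union bound.


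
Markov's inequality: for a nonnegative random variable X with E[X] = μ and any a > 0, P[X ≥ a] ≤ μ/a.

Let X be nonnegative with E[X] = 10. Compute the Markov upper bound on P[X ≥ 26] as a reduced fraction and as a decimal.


μ = E[X] = 10, a = 26.
Markov: P[X ≥ 26] ≤ μ/a = (10)/26 = 5/13.
Numerically: ≈ 0.385.
(Since a = 26 > μ = 10.000, the bound 5/13 is < 1 and informative.)

P[X ≥ 26] ≤ 5/13 ≈ 0.385.


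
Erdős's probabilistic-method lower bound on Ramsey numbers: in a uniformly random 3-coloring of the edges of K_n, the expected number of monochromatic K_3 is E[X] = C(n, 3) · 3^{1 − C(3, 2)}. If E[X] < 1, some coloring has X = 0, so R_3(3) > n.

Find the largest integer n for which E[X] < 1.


We need C(n, 3) · 3^{1 − 3} < 1, i.e. C(n, 3) < 3^{3 − 1} = 9.
Check values of n near the boundary:
  n = 3: C(3, 3) = 1; 1 < 9? YES
  n = 4: C(4, 3) = 4; 4 < 9? YES
  n = 5: C(5, 3) = 10; 10 < 9? NO
The largest n with C(n, 3) < 9 is n = 4 (where E[X] = 4/9 ≈ 0.444). Hence R_3(3) > 4, i.e. R_3(3) ≥ 5.

Largest n = 4; hence R_3(3) > 4.


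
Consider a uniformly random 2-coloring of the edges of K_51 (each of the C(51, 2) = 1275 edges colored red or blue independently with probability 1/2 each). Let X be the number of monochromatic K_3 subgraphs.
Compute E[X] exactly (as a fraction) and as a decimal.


Let X = Σ_S X_S over the C(51, 3) = 20825 subsets S of size 3, where X_S = 1 if the K_3 on S is monochromatic.
For a fixed S, the K_3 on S has C(3, 2) = 3 edges. P[all 3 edges red] = (1/2)^3, and likewise for blue, so P[monochromatic] = 2·(1/2)^3 = 2^{1 − 3} = 1/4.
By linearity: E[X] = C(51, 3) · 2^{1 − 3} = 20825 · 1/4 = 20825/4.
Numerically: E[X] ≈ 5206.25000.

E[X] = C(51,3)·2^(1−C(3,2)) = 20825/4 ≈ 5206.25000.


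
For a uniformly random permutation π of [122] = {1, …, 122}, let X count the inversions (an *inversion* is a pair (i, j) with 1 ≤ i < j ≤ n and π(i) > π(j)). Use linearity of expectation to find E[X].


Write X = Σ X_I over the C(122, 2) = 7381 pairs i < j, with X_I the indicator of one inversion.
There are 7381 indicators.
For each fixed pair i < j, the values π(i) and π(j) are two distinct elements of {1, …, 122} in uniformly random order; by symmetry P[π(i) > π(j)] = 1/2.
By linearity: E[X] = 7381 · (1/2) = C(122, 2) · (1/2) = 7381/2 = 7381/2 ≈ 3690.50000.

E[X] = 7381/2 = 3690.50000.


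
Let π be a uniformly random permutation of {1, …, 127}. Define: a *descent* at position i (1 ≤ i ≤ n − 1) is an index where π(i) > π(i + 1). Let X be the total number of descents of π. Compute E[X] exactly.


Write X = Σ X_I over i = 1, …, 126, with X_I the indicator of one descent.
There are 126 indicators.
For each fixed i, the pair (π(i), π(i+1)) is a uniformly random ordered pair of distinct values from {1, …, 127}; by symmetry P[π(i) > π(i+1)] = 1/2.
By linearity: E[X] = 126 · (1/2) = (127 − 1) · (1/2) = 63 ≈ 63.000.

E[X] = 63 = 63.000.


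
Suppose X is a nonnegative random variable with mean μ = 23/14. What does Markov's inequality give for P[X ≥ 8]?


μ = E[X] = 23/14, a = 8.
Markov: P[X ≥ 8] ≤ μ/a = (23/14)/8 = 23/112.
Numerically: ≈ 0.2054.
(Since a = 8 > μ = 1.6429, the bound 23/112 is < 1 and informative.)

P[X ≥ 8] ≤ 23/112 ≈ 0.2054.


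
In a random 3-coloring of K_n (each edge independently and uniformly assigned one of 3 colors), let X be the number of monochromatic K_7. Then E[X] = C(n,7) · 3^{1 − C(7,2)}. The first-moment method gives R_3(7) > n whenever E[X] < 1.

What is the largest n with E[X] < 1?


We need C(n, 7) · 3^{1 − 21} < 1, i.e. C(n, 7) < 3^{21 − 1} = 3486784401.
Check values of n near the boundary:
  n = 77: C(77, 7) = 2404808340; 2404808340 < 3486784401? YES
  n = 78: C(78, 7) = 2641902120; 2641902120 < 3486784401? YES
  n = 79: C(79, 7) = 2898753715; 2898753715 < 3486784401? YES
  n = 80: C(80, 7) = 3176716400; 3176716400 < 3486784401? YES
  n = 81: C(81, 7) = 3477216600; 3477216600 < 3486784401? YES
  n = 82: C(82, 7) = 3801756816; 3801756816 < 3486784401? NO
  n = 83: C(83, 7) = 4151918628; 4151918628 < 3486784401? NO
The largest n with C(n, 7) < 3486784401 is n = 81 (where E[X] = 42928600/43046721 ≈ 0.99726). Hence R_3(7) > 81, i.e. R_3(7) ≥ 82.

Largest n = 81; hence R_3(7) > 81.


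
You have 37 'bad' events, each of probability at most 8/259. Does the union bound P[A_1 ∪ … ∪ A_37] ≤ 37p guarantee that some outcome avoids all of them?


Union bound: P[∪_{i=1}^{37} A_i] ≤ Σ_i P[A_i] ≤ 37·p = 37·(8/259) = 8/7.
Numerically: 8/7 ≈ 1.1429.
Is 8/7 < 1? NO.
Since the bound 8/7 is ≥ 1, the union bound is uninformative here; it does NOT by itself certify existence.

37·p = 8/7 ≈ 1.1429; existence NOT certified by the union bound.


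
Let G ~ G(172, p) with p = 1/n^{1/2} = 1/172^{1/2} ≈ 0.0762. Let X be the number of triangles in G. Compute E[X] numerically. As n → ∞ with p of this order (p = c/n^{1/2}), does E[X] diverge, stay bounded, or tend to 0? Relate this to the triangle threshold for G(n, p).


Number of potential triangles: C(172, 3) = 833340.
Each occurs with probability p³ ≈ (0.0762)³ ≈ 4.43310e-04.
By linearity: E[X] = C(172, 3)·p³ ≈ 833340 · 4.43310e-04 ≈ 369.428.
Since α = 1/2 < 1, p = c/n^{1/2} ≫ 1/n is above the triangle threshold p ~ 1/n. Asymptotically E[X] ~ (c³/6)·n^{3(1−α)} = (1³/6)·n^{1.5} → ∞; triangles are abundant w.h.p.

E[X] ≈ 369.428; in regime p = Θ(1/n^{1/2}) E[X] diverges (above the triangle threshold p ~ 1/n).


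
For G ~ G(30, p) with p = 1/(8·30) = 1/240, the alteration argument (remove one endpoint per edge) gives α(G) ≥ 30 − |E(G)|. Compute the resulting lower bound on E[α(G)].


E[|E(G)|] = C(30, 2)·p = 435 · (1/240) = 29/16.
E[α(G)] ≥ n − E[|E(G)|] = 30 − 29/16 = 451/16.
Numerically: ≈ 28.18750.
(This is only a lower bound; the true E[α(G)] may be larger.)

E[α(G)] ≥ 451/16 ≈ 28.18750.


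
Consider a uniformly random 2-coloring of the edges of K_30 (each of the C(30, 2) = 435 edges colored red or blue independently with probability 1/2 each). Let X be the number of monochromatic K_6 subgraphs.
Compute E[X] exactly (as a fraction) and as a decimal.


Let X = Σ_S X_S over the C(30, 6) = 593775 subsets S of size 6, where X_S = 1 if the K_6 on S is monochromatic.
For a fixed S, the K_6 on S has C(6, 2) = 15 edges. P[all 15 edges red] = (1/2)^15, and likewise for blue, so P[monochromatic] = 2·(1/2)^15 = 2^{1 − 15} = 1/16384.
By linearity: E[X] = C(30, 6) · 2^{1 − 15} = 593775 · 1/16384 = 593775/16384.
Numerically: E[X] ≈ 36.2411.

E[X] = C(30,6)·2^(1−C(6,2)) = 593775/16384 ≈ 36.2411.


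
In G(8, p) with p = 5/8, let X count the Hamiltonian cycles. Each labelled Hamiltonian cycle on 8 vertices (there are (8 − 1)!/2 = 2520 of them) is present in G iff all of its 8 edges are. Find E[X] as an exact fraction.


K_8 has (8 − 1)!/2 = 2520 labelled Hamiltonian cycles.
For each such Hamiltonian cycle H, let X_H = 1 if all 8 edges of H are present in G. Then P[X_H = 1] = p^{8} = (5/8)^{8} = 390625/16777216.
By linearity: E[X] = Σ_H E[X_H] = 2520 · p^{8} = 2520 · 390625/16777216 = 123046875/2097152.
Numerically: E[X] ≈ 58.673.

E[X] = 2520 · (5/8)^{8} = 123046875/2097152 ≈ 58.673.


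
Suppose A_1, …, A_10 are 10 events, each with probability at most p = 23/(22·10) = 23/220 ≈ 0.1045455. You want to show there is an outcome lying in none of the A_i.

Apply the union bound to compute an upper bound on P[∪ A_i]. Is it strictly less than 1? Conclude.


Union bound: P[∪_{i=1}^{10} A_i] ≤ Σ_i P[A_i] ≤ 10·p = 10·(23/220) = 23/22.
Numerically: 23/22 ≈ 1.0454545.
Is 23/22 < 1? NO.
Since the bound 23/22 is ≥ 1, the union bound is uninformative here; it does NOT by itself certify existence.

10·p = 23/22 ≈ 1.0454545; existence NOT certified by the union bound.


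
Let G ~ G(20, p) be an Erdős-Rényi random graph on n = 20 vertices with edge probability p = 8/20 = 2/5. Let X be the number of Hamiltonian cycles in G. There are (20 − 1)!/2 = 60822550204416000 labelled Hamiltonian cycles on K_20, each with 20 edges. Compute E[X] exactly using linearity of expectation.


K_20 has (20 − 1)!/2 = 60822550204416000 labelled Hamiltonian cycles.
For each such Hamiltonian cycle H, let X_H = 1 if all 20 edges of H are present in G. Then P[X_H = 1] = p^{20} = (2/5)^{20} = 1048576/95367431640625.
Summing the indicators: E[X] = Σ_H E[X_H] = 60822550204416000 · p^{20} = 60822550204416000 · 1048576/95367431640625 = 510216531225165692928/762939453125.
Numerically: E[X] ≈ 6.6875e+08.

E[X] = 60822550204416000 · (2/5)^{20} = 510216531225165692928/762939453125 ≈ 6.6875e+08.


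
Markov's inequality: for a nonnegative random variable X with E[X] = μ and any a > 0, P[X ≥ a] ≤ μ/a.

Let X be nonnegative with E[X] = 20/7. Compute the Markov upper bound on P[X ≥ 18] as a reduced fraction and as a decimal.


μ = E[X] = 20/7, a = 18.
Markov: P[X ≥ 18] ≤ μ/a = (20/7)/18 = 10/63.
Numerically: ≈ 0.1587.
(Since a = 18 > μ = 2.8571, the bound 10/63 is < 1 and informative.)

P[X ≥ 18] ≤ 10/63 ≈ 0.1587.


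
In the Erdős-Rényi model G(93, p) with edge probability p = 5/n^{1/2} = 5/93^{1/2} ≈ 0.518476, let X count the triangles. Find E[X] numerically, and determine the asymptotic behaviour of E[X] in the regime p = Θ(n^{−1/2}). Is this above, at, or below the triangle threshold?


Number of potential triangles: C(93, 3) = 129766.
Each occurs with probability p³ ≈ (0.518476)³ ≈ 1.39375228e-01.
By linearity: E[X] = C(93, 3)·p³ ≈ 129766 · 1.39375228e-01 ≈ 18086.165809.
Since α = 1/2 < 1, p = c/n^{1/2} ≫ 1/n is above the triangle threshold p ~ 1/n. Asymptotically E[X] ~ (c³/6)·n^{3(1−α)} = (5³/6)·n^{1.5} → ∞; triangles are abundant w.h.p.

E[X] ≈ 18086.165809; in regime p = Θ(1/n^{1/2}) E[X] diverges (above the triangle threshold p ~ 1/n).


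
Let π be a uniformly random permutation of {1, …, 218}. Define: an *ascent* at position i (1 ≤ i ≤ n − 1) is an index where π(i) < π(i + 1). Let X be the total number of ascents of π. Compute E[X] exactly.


Write X = Σ X_I over i = 1, …, 217, with X_I the indicator of one ascent.
There are 217 indicators.
For each fixed i, the pair (π(i), π(i+1)) is a uniformly random ordered pair of distinct values from {1, …, 218}; by symmetry P[π(i) < π(i+1)] = 1/2.
By linearity: E[X] = 217 · (1/2) = (218 − 1) · (1/2) = 217/2 ≈ 108.5000.

E[X] = 217/2 = 108.5000.


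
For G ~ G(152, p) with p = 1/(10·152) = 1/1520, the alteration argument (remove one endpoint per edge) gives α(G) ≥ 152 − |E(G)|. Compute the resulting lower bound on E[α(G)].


E[|E(G)|] = C(152, 2)·p = 11476 · (1/1520) = 151/20.
E[α(G)] ≥ n − E[|E(G)|] = 152 − 151/20 = 2889/20.
Numerically: ≈ 144.450000.
(This is only a lower bound; the true E[α(G)] may be larger.)

E[α(G)] ≥ 2889/20 ≈ 144.450000.


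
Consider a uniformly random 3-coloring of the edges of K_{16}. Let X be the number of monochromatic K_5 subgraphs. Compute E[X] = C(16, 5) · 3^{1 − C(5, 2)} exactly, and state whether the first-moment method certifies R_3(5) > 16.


E[X] = C(16, 5) · 3^{1 − 10} = 4368 · 3^{−9} = 4368/19683.
As a reduced fraction: E[X] = 1456/6561 ≈ 0.221917.
Is E[X] < 1? YES.
Since E[X] < 1, there exists a 3-coloring of K_{16} with no monochromatic K_5; hence R_3(5) > 16.

E[X] = 1456/6561 ≈ 0.221917; E[X] < 1, so R_3(5) > 16.


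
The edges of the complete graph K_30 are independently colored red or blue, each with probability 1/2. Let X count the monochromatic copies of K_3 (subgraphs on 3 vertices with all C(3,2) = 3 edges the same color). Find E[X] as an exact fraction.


Let X = Σ_S X_S over the C(30, 3) = 4060 subsets S of size 3, where X_S = 1 if the K_3 on S is monochromatic.
For a fixed S, the K_3 on S has C(3, 2) = 3 edges. P[all 3 edges red] = (1/2)^3, and likewise for blue, so P[monochromatic] = 2·(1/2)^3 = 2^{1 − 3} = 1/4.
By linearity: E[X] = C(30, 3) · 2^{1 − 3} = 4060 · 1/4 = 1015.
Numerically: E[X] ≈ 1015.000.

E[X] = C(30,3)·2^(1−C(3,2)) = 1015 ≈ 1015.000.


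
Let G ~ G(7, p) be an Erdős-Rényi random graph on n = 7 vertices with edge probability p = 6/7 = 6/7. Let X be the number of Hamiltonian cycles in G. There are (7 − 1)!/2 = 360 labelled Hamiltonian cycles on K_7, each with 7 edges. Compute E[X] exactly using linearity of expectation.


K_7 has (7 − 1)!/2 = 360 labelled Hamiltonian cycles.
For each such Hamiltonian cycle H, let X_H = 1 if all 7 edges of H are present in G. Then P[X_H = 1] = p^{7} = (6/7)^{7} = 279936/823543.
By linearity: E[X] = Σ_H E[X_H] = 360 · p^{7} = 360 · 279936/823543 = 100776960/823543.
Numerically: E[X] ≈ 122.4.

E[X] = 360 · (6/7)^{7} = 100776960/823543 ≈ 122.4.


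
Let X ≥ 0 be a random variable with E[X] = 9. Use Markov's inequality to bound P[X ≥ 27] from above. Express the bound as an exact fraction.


μ = E[X] = 9, a = 27.
Markov: P[X ≥ 27] ≤ μ/a = (9)/27 = 1/3.
Numerically: ≈ 0.333333.
(Since a = 27 > μ = 9.000000, the bound 1/3 is < 1 and informative.)

P[X ≥ 27] ≤ 1/3 ≈ 0.333333.


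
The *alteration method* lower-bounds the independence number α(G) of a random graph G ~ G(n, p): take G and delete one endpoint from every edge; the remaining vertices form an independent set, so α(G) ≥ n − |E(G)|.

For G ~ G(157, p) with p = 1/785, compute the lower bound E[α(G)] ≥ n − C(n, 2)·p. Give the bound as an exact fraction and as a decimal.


E[|E(G)|] = C(157, 2)·p = 12246 · (1/785) = 78/5.
E[α(G)] ≥ n − E[|E(G)|] = 157 − 78/5 = 707/5.
Numerically: ≈ 141.40000.
(This is only a lower bound; the true E[α(G)] may be larger.)

E[α(G)] ≥ 707/5 ≈ 141.40000.


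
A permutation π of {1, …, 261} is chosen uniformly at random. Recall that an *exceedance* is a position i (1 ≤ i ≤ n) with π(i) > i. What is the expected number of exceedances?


Write X = Σ_{i=1}^{261} X_i, where X_i = 1_{π(i) > i}.
For each fixed i, π(i) is uniform over {1, …, 261} (marginal of a uniform permutation), so P[π(i) > i] = (n − i)/n. Summing: Σ_{i=1}^{261} (n − i)/n = (0 + 1 + … + 260)/261 = 261(261 − 1)/(2·261) = (261 − 1)/2.
Hence E[X] = Σ_{i=1}^{261} (261 − i)/261 = 130 ≈ 130.000000.

E[X] = 130 = 130.000000.


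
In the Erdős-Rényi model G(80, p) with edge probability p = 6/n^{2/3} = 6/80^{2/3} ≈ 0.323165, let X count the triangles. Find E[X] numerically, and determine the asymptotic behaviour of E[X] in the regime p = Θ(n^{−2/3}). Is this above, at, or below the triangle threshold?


Number of potential triangles: C(80, 3) = 82160.
Each occurs with probability p³ ≈ (0.323165)³ ≈ 3.37500000e-02.
By linearity: E[X] = C(80, 3)·p³ ≈ 82160 · 3.37500000e-02 ≈ 2772.900000.
Since α = 2/3 < 1, p = c/n^{2/3} ≫ 1/n is above the triangle threshold p ~ 1/n. Asymptotically E[X] ~ (c³/6)·n^{3(1−α)} = (6³/6)·n^{1} → ∞; triangles are abundant w.h.p.

E[X] ≈ 2772.900000; in regime p = Θ(1/n^{2/3}) E[X] diverges (above the triangle threshold p ~ 1/n).


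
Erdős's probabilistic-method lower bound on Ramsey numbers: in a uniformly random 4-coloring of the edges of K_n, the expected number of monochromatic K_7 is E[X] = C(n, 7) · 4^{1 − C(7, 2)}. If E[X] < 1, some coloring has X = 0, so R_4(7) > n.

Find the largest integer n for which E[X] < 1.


We need C(n, 7) · 4^{1 − 21} < 1, i.e. C(n, 7) < 4^{21 − 1} = 1099511627776.
Check values of n near the boundary:
  n = 175: C(175, 7) = 883208107275; 883208107275 < 1099511627776? YES
  n = 176: C(176, 7) = 919790691600; 919790691600 < 1099511627776? YES
  n = 177: C(177, 7) = 957664425960; 957664425960 < 1099511627776? YES
  n = 178: C(178, 7) = 996867063280; 996867063280 < 1099511627776? YES
  n = 179: C(179, 7) = 1037437234460; 1037437234460 < 1099511627776? YES
  n = 180: C(180, 7) = 1079414463600; 1079414463600 < 1099511627776? YES
  n = 181: C(181, 7) = 1122839183400; 1122839183400 < 1099511627776? NO
  n = 182: C(182, 7) = 1167752750736; 1167752750736 < 1099511627776? NO
  n = 183: C(183, 7) = 1214197462413; 1214197462413 < 1099511627776? NO
The largest n with C(n, 7) < 1099511627776 is n = 180 (where E[X] = 67463403975/68719476736 ≈ 0.982). Hence R_4(7) > 180, i.e. R_4(7) ≥ 181.

Largest n = 180; hence R_4(7) > 180.


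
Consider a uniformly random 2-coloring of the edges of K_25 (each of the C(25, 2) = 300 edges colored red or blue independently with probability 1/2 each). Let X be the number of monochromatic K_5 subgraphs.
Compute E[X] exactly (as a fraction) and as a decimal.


Let X = Σ_S X_S over the C(25, 5) = 53130 subsets S of size 5, where X_S = 1 if the K_5 on S is monochromatic.
For a fixed S, the K_5 on S has C(5, 2) = 10 edges. P[all 10 edges red] = (1/2)^10, and likewise for blue, so P[monochromatic] = 2·(1/2)^10 = 2^{1 − 10} = 1/512.
By linearity: E[X] = C(25, 5) · 2^{1 − 10} = 53130 · 1/512 = 26565/256.
Numerically: E[X] ≈ 103.770.

E[X] = C(25,5)·2^(1−C(5,2)) = 26565/256 ≈ 103.770.


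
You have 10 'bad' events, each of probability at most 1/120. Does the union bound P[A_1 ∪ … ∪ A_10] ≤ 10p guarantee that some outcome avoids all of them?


Union bound: P[∪_{i=1}^{10} A_i] ≤ Σ_i P[A_i] ≤ 10·p = 10·(1/120) = 1/12.
Numerically: 1/12 ≈ 0.0833333.
Is 1/12 < 1? YES.
Since P[∪ A_i] ≤ 1/12 < 1, the complement has P[∩ A_i^c] ≥ 1 − 1/12 = 11/12 > 0, so some outcome avoids every A_i.

10·p = 1/12 ≈ 0.0833333; existence CERTIFIED by the union bound.


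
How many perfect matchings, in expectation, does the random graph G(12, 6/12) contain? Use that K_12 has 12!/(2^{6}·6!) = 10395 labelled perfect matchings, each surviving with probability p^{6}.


K_12 has 12!/(2^{6}·6!) = 10395 labelled perfect matchings.
For each such perfect matching H, let X_H = 1 if all 6 edges of H are present in G. Then P[X_H = 1] = p^{6} = (1/2)^{6} = 1/64.
Summing the indicators: E[X] = Σ_H E[X_H] = 10395 · p^{6} = 10395 · 1/64 = 10395/64.
Numerically: E[X] ≈ 162.4.

E[X] = 10395 · (1/2)^{6} = 10395/64 ≈ 162.4.


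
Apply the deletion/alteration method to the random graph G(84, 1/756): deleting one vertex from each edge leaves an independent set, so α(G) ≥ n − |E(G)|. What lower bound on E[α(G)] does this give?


E[|E(G)|] = C(84, 2)·p = 3486 · (1/756) = 83/18.
E[α(G)] ≥ n − E[|E(G)|] = 84 − 83/18 = 1429/18.
Numerically: ≈ 79.389.
(This is only a lower bound; the true E[α(G)] may be larger.)

E[α(G)] ≥ 1429/18 ≈ 79.389.


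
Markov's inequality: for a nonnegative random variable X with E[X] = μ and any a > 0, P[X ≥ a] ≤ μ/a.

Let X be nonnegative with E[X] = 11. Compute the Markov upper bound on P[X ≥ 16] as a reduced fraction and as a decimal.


μ = E[X] = 11, a = 16.
Markov: P[X ≥ 16] ≤ μ/a = (11)/16 = 11/16.
Numerically: ≈ 0.688.
(Since a = 16 > μ = 11.000, the bound 11/16 is < 1 and informative.)

P[X ≥ 16] ≤ 11/16 ≈ 0.688.


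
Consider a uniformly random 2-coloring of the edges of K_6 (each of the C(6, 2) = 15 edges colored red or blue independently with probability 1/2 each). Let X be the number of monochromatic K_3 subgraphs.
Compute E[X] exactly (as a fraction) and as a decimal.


Let X = Σ_S X_S over the C(6, 3) = 20 subsets S of size 3, where X_S = 1 if the K_3 on S is monochromatic.
For a fixed S, the K_3 on S has C(3, 2) = 3 edges. P[all 3 edges red] = (1/2)^3, and likewise for blue, so P[monochromatic] = 2·(1/2)^3 = 2^{1 − 3} = 1/4.
By linearity of expectation: E[X] = C(6, 3) · 2^{1 − 3} = 20 · 1/4 = 5.
Numerically: E[X] ≈ 5.0000.

E[X] = C(6,3)·2^(1−C(3,2)) = 5 ≈ 5.0000.


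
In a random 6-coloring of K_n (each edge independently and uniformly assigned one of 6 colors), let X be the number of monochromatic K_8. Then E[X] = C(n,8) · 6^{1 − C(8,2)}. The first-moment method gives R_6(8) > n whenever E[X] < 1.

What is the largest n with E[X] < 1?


We need C(n, 8) · 6^{1 − 28} < 1, i.e. C(n, 8) < 6^{28 − 1} = 1023490369077469249536.
Check values of n near the boundary:
  n = 1591: C(1591, 8) = 1000427749141189953870; 1000427749141189953870 < 1023490369077469249536? YES
  n = 1592: C(1592, 8) = 1005480414540892933435; 1005480414540892933435 < 1023490369077469249536? YES
  n = 1593: C(1593, 8) = 1010555394551193970323; 1010555394551193970323 < 1023490369077469249536? YES
  n = 1594: C(1594, 8) = 1015652773590544255167; 1015652773590544255167 < 1023490369077469249536? YES
  n = 1595: C(1595, 8) = 1020772636343363633895; 1020772636343363633895 < 1023490369077469249536? YES
  n = 1596: C(1596, 8) = 1025915067760710553965; 1025915067760710553965 < 1023490369077469249536? NO
The largest n with C(n, 8) < 1023490369077469249536 is n = 1595 (where E[X] = 113419181815929292655/113721152119718805504 ≈ 0.9973446). Hence R_6(8) > 1595, i.e. R_6(8) ≥ 1596.

Largest n = 1595; hence R_6(8) > 1595.


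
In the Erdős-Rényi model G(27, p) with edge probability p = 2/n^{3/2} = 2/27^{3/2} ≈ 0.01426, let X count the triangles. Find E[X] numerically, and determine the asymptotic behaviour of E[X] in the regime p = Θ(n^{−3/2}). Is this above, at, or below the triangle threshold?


Number of potential triangles: C(27, 3) = 2925.
Each occurs with probability p³ ≈ (0.01426)³ ≈ 2.897030e-06.
By linearity: E[X] = C(27, 3)·p³ ≈ 2925 · 2.897030e-06 ≈ 0.0085.
Since α = 3/2 > 1, p = c/n^{3/2} = o(1/n) is below the triangle threshold p ~ 1/n. Asymptotically E[X] ~ (c³/6)·n^{3(1−α)} = (2³/6)·n^{-1.5} → 0, so by Markov's inequality G has no triangles w.h.p.

E[X] ≈ 0.0085; in regime p = Θ(1/n^{3/2}) E[X] tends to 0 (below the triangle threshold p ~ 1/n).


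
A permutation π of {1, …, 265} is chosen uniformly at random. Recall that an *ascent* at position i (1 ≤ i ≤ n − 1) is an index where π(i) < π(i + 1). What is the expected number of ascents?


Write X = Σ X_I over i = 1, …, 264, with X_I the indicator of one ascent.
There are 264 indicators.
For each fixed i, the pair (π(i), π(i+1)) is a uniformly random ordered pair of distinct values from {1, …, 265}; by symmetry P[π(i) < π(i+1)] = 1/2.
By linearity: E[X] = 264 · (1/2) = (265 − 1) · (1/2) = 132 ≈ 132.000.

E[X] = 132 = 132.000.


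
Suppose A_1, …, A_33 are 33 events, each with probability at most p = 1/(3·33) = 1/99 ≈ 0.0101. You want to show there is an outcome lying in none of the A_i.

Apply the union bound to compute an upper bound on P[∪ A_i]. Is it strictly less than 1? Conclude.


Union bound: P[∪_{i=1}^{33} A_i] ≤ Σ_i P[A_i] ≤ 33·p = 33·(1/99) = 1/3.
Numerically: 1/3 ≈ 0.3333.
Is 1/3 < 1? YES.
Since P[∪ A_i] ≤ 1/3 < 1, the complement has P[∩ A_i^c] ≥ 1 − 1/3 = 2/3 > 0, so some outcome avoids every A_i.

33·p = 1/3 ≈ 0.3333; existence CERTIFIED by the union bound.


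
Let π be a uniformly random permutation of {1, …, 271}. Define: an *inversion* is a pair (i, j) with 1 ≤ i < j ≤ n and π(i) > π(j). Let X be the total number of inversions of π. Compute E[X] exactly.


Write X = Σ X_I over the C(271, 2) = 36585 pairs i < j, with X_I the indicator of one inversion.
There are 36585 indicators.
For each fixed pair i < j, the values π(i) and π(j) are two distinct elements of {1, …, 271} in uniformly random order; by symmetry P[π(i) > π(j)] = 1/2.
By linearity: E[X] = 36585 · (1/2) = C(271, 2) · (1/2) = 36585/2 = 36585/2 ≈ 18292.500000.

E[X] = 36585/2 = 18292.500000.


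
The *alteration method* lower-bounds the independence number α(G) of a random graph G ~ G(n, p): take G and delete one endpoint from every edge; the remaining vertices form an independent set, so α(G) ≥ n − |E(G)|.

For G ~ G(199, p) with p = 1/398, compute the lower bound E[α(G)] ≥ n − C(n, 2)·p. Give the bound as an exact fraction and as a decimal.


E[|E(G)|] = C(199, 2)·p = 19701 · (1/398) = 99/2.
E[α(G)] ≥ n − E[|E(G)|] = 199 − 99/2 = 299/2.
Numerically: ≈ 149.500.
(This is only a lower bound; the true E[α(G)] may be larger.)

E[α(G)] ≥ 299/2 ≈ 149.500.


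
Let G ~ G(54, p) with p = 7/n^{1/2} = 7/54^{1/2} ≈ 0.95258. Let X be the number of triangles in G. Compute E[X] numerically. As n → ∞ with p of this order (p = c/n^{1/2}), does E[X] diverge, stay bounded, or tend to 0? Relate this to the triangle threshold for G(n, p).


Number of potential triangles: C(54, 3) = 24804.
Each occurs with probability p³ ≈ (0.95258)³ ≈ 8.6437755e-01.
By linearity: E[X] = C(54, 3)·p³ ≈ 24804 · 8.6437755e-01 ≈ 21440.02083.
Since α = 1/2 < 1, p = c/n^{1/2} ≫ 1/n is above the triangle threshold p ~ 1/n. Asymptotically E[X] ~ (c³/6)·n^{3(1−α)} = (7³/6)·n^{1.5} → ∞; triangles are abundant w.h.p.

E[X] ≈ 21440.02083; in regime p = Θ(1/n^{1/2}) E[X] diverges (above the triangle threshold p ~ 1/n).


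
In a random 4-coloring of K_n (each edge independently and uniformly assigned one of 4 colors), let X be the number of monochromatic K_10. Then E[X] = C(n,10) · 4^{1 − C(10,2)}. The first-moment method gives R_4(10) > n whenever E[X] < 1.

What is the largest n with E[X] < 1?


We need C(n, 10) · 4^{1 − 45} < 1, i.e. C(n, 10) < 4^{45 − 1} = 309485009821345068724781056.
Check values of n near the boundary:
  n = 2018: C(2018, 10) = 301820606687612220663963508; 301820606687612220663963508 < 309485009821345068724781056? YES
  n = 2019: C(2019, 10) = 303322949179835278009229628; 303322949179835278009229628 < 309485009821345068724781056? YES
  n = 2020: C(2020, 10) = 304832018578739931133653656; 304832018578739931133653656 < 309485009821345068724781056? YES
  n = 2021: C(2021, 10) = 306347841644770462864800616; 306347841644770462864800616 < 309485009821345068724781056? YES
  n = 2022: C(2022, 10) = 307870445231474093395937796; 307870445231474093395937796 < 309485009821345068724781056? YES
  n = 2023: C(2023, 10) = 309399856285778485315440716; 309399856285778485315440716 < 309485009821345068724781056? YES
  n = 2024: C(2024, 10) = 310936101848269937576192656; 310936101848269937576192656 < 309485009821345068724781056? NO
  n = 2025: C(2025, 10) = 312479209053472269772600560; 312479209053472269772600560 < 309485009821345068724781056? NO
  n = 2026: C(2026, 10) = 314029205130126398094885285; 314029205130126398094885285 < 309485009821345068724781056? NO
The largest n with C(n, 10) < 309485009821345068724781056 is n = 2023 (where E[X] = 77349964071444621328860179/77371252455336267181195264 ≈ 0.9997249). Hence R_4(10) > 2023, i.e. R_4(10) ≥ 2024.

Largest n = 2023; hence R_4(10) > 2023.


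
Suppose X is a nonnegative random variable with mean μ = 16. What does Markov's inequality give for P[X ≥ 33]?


μ = E[X] = 16, a = 33.
Markov: P[X ≥ 33] ≤ μ/a = (16)/33 = 16/33.
Numerically: ≈ 0.4848.
(Since a = 33 > μ = 16.0000, the bound 16/33 is < 1 and informative.)

P[X ≥ 33] ≤ 16/33 ≈ 0.4848.


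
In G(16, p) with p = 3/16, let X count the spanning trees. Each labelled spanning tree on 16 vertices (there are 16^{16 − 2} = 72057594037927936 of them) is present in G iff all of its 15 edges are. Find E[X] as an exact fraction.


K_16 has 16^{16 − 2} = 72057594037927936 labelled spanning trees.
For each such spanning tree H, let X_H = 1 if all 15 edges of H are present in G. Then P[X_H = 1] = p^{15} = (3/16)^{15} = 14348907/1152921504606846976.
Summing the indicators: E[X] = Σ_H E[X_H] = 72057594037927936 · p^{15} = 72057594037927936 · 14348907/1152921504606846976 = 14348907/16.
Numerically: E[X] ≈ 8.9681e+05.

E[X] = 72057594037927936 · (3/16)^{15} = 14348907/16 ≈ 8.9681e+05.


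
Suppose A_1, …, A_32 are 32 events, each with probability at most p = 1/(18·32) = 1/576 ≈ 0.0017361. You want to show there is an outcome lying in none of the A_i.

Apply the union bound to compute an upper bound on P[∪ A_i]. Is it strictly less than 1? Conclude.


Union bound: P[∪_{i=1}^{32} A_i] ≤ Σ_i P[A_i] ≤ 32·p = 32·(1/576) = 1/18.
Numerically: 1/18 ≈ 0.0555556.
Is 1/18 < 1? YES.
Since P[∪ A_i] ≤ 1/18 < 1, the complement has P[∩ A_i^c] ≥ 1 − 1/18 = 17/18 > 0, so some outcome avoids every A_i.

32·p = 1/18 ≈ 0.0555556; existence CERTIFIED by the union bound.


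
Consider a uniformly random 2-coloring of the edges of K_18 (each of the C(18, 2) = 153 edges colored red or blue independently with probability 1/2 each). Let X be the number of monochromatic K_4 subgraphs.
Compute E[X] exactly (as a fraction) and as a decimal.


Let X = Σ_S X_S over the C(18, 4) = 3060 subsets S of size 4, where X_S = 1 if the K_4 on S is monochromatic.
For a fixed S, the K_4 on S has C(4, 2) = 6 edges. P[all 6 edges red] = (1/2)^6, and likewise for blue, so P[monochromatic] = 2·(1/2)^6 = 2^{1 − 6} = 1/32.
By linearity of expectation: E[X] = C(18, 4) · 2^{1 − 6} = 3060 · 1/32 = 765/8.
Numerically: E[X] ≈ 95.6250.

E[X] = C(18,4)·2^(1−C(4,2)) = 765/8 ≈ 95.6250.


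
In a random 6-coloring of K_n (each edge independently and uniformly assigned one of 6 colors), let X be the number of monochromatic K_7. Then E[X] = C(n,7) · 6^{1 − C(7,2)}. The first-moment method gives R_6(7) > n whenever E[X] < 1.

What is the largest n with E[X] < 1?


We need C(n, 7) · 6^{1 − 21} < 1, i.e. C(n, 7) < 6^{21 − 1} = 3656158440062976.
Check values of n near the boundary:
  n = 562: C(562, 7) = 3384017972944752; 3384017972944752 < 3656158440062976? YES
  n = 563: C(563, 7) = 3426622515769596; 3426622515769596 < 3656158440062976? YES
  n = 564: C(564, 7) = 3469685994423792; 3469685994423792 < 3656158440062976? YES
  n = 565: C(565, 7) = 3513212521235560; 3513212521235560 < 3656158440062976? YES
  n = 566: C(566, 7) = 3557206237959440; 3557206237959440 < 3656158440062976? YES
  n = 567: C(567, 7) = 3601671315933933; 3601671315933933 < 3656158440062976? YES
  n = 568: C(568, 7) = 3646611956239704; 3646611956239704 < 3656158440062976? YES
  n = 569: C(569, 7) = 3692032389858348; 3692032389858348 < 3656158440062976? NO
The largest n with C(n, 7) < 3656158440062976 is n = 568 (where E[X] = 16882462760369/16926659444736 ≈ 0.997389). Hence R_6(7) > 568, i.e. R_6(7) ≥ 569.

Largest n = 568; hence R_6(7) > 568.


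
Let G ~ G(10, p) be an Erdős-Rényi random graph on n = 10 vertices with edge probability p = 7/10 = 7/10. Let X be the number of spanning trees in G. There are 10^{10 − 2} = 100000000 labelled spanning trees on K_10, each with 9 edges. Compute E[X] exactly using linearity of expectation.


K_10 has 10^{10 − 2} = 100000000 labelled spanning trees.
For each such spanning tree H, let X_H = 1 if all 9 edges of H are present in G. Then P[X_H = 1] = p^{9} = (7/10)^{9} = 40353607/1000000000.
Summing the indicators: E[X] = Σ_H E[X_H] = 100000000 · p^{9} = 100000000 · 40353607/1000000000 = 40353607/10.
Numerically: E[X] ≈ 4.04e+06.

E[X] = 100000000 · (7/10)^{9} = 40353607/10 ≈ 4.04e+06.
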